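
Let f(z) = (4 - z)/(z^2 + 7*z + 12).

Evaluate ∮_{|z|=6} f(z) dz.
By the residue theorem, ∮_C f(z) dz = 2πi · (sum of the residues of f at the poles inside |z| = 6).

The denominator factors as (z + 4)*(z + 3), so the singularities of f are simple poles at z = -4, z = -3.
  |-4|² = 16 < 36 = 6², so this pole is inside the contour.
  |-3|² = 9 < 36 = 6², so this pole is inside the contour.

With P(z) = 4 - z and Q(z) = z^2 + 7*z + 12, each pole is simple, so Res(f, z₀) = P(z₀)/Q'(z₀) with Q'(z) = 2*z + 7.
  Res(f, -4) = P(-4)/Q'(-4) = (8)/(-1) = -8
  Res(f, -3) = P(-3)/Q'(-3) = (7)/(1) = 7

Sum of residues inside C: -1
∮_C f(z) dz = 2πi · (-1) = -2*I*pi

Final answer: -2*I*pi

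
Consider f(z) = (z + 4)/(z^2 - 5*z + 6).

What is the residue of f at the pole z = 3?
Write f(z) = P(z)/Q(z) with P(z) = z + 4 and Q(z) = z^2 - 5*z + 6.
The denominator factors as Q(z) = (z - 3)*(z - 2), so z = 3 is a simple zero of Q and P is analytic there; z = 3 is therefore a simple pole and
  Res(f, z₀) = P(z₀)/Q'(z₀).

Q'(z) = 2*z - 5, so Q'(3) = 1.
P(3) = 7.

Res(f, 3) = (7)/(1) = 7

Final answer: 7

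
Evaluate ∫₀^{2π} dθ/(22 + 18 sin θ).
Call the integral J. The integrand is 2π-periodic and we integrate over a full period, so shifting θ does not change the value (θ → θ + π/2 turns sin θ into cos θ). Hence
  J = ∫₀^{2π} dθ/(22 + 18 cos θ).
Put z = e^{iθ}: then cos θ = (z + 1/z)/2, dθ = dz/(iz), and z runs once counterclockwise around |z| = 1:
  J = ∮_{|z|=1} 1/(22 + 18*(z + 1/z)/2) · dz/(iz) = (2/i) ∮_{|z|=1} dz/(18*z^2 + 44*z + 18).
The roots of 18*z^2 + 44*z + 18 are z = (-22 ± sqrt(22^2 - 18^2))/18, with sqrt(160) = 4*sqrt(10); their product is 1, so only z₊ = -11/9 + 2*sqrt(10)/9 lies inside the unit circle (z₋ = -11/9 - 2*sqrt(10)/9 lies outside).
z₊ is a simple zero of q(z) = 18*z^2 + 44*z + 18, so Res(1/q, z₊) = 1/q'(z₊) with q'(z) = 36*z + 44; and q'(z₊) = 18*(z₊ - z₋) = 8*sqrt(10).
Therefore J = (2/i) · 2πi · 1/(8*sqrt(10)) = 2*pi/(4*sqrt(10)) = sqrt(10)*pi/20

Final answer: sqrt(10)*pi/20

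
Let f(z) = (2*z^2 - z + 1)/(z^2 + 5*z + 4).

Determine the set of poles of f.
{-4, -1}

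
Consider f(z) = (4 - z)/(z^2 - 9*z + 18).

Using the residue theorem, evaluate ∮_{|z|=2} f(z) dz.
By the residue theorem, ∮_C f(z) dz = 2πi · (sum of the residues of f at the poles inside |z| = 2).

The denominator factors as (z - 3)*(z - 6), so the singularities of f are simple poles at z = 3, z = 6.
  |3|² = 9 > 4 = 2², so this pole is outside the contour.
  |6|² = 36 > 4 = 2², so this pole is outside the contour.

No pole lies inside the contour, so f is analytic on and inside C and the integral is 0 (Cauchy's theorem).

Final answer: 0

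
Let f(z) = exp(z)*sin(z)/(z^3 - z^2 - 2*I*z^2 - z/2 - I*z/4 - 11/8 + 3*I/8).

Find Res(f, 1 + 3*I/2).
Write f(z) = P(z)/Q(z) with P(z) = exp(z)*sin(z) and Q(z) = z^3 - z^2 - 2*I*z^2 - z/2 - I*z/4 - 11/8 + 3*I/8.
The denominator factors as Q(z) = (z + 1/2 + I/2)*(z - 1 - 3*I/2)*(z - 1/2 - I), so z = 1 + 3*I/2 is a simple zero of Q and P is analytic there; z = 1 + 3*I/2 is therefore a simple pole and
  Res(f, z₀) = P(z₀)/Q'(z₀).

Q'(z) = 3*z^2 - 2*z - 4*I*z - 1/2 - I/4, so Q'(1 + 3*I/2) = -1/4 + 7*I/4.
P(1 + 3*I/2) = exp(1 + 3*I/2)*sin(1 + 3*I/2).

Res(f, 1 + 3*I/2) = (exp(1 + 3*I/2)*sin(1 + 3*I/2))/(-1/4 + 7*I/4) = (-2/25 - 14*I/25)*exp(1 + 3*I/2)*sin(1 + 3*I/2)

Final answer: (-2/25 - 14*I/25)*exp(1 + 3*I/2)*sin(1 + 3*I/2)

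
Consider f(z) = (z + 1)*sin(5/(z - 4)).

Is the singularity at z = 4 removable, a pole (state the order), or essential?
Let u = z - 4. Then
  sin(5/u) = Σ_{k≥0} (-1)^k (5)^(2k+1)/((2k+1)!·u^(2k+1)) = 5/u - 125/(6*u^3) + 625/(24*u^5) + ...
which has infinitely many negative powers of u, so sin(5/(z - 4)) has an essential singularity at z = 4.
The extra factor z + 1 is a nonzero polynomial; if the product had at most a pole at z = 4, dividing by that polynomial would leave sin(5/(z - 4)) with at most a pole too — contradiction. (Equivalently, the product's Laurent series still has infinitely many negative powers.)
So the singularity is essential.

Final answer: essential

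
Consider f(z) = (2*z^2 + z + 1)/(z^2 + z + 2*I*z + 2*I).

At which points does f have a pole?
{-1, -2*I}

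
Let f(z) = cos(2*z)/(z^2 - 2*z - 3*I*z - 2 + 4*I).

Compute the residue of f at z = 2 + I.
Write f(z) = P(z)/Q(z) with P(z) = cos(2*z) and Q(z) = z^2 - 2*z - 3*I*z - 2 + 4*I.
The denominator factors as Q(z) = (z - 2 - I)*(z - 2*I), so z = 2 + I is a simple zero of Q and P is analytic there; z = 2 + I is therefore a simple pole and
  Res(f, z₀) = P(z₀)/Q'(z₀).

Q'(z) = 2*z - 2 - 3*I, so Q'(2 + I) = 2 - I.
P(2 + I) = cos(4 + 2*I).

Res(f, 2 + I) = (cos(4 + 2*I))/(2 - I) = (2/5 + I/5)*cos(4 + 2*I)

Final answer: (2/5 + I/5)*cos(4 + 2*I)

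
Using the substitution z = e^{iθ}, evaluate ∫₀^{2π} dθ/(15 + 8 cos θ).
Let J = ∫₀^{2π} dθ/(15 + 8 cos θ).
Put z = e^{iθ}: then cos θ = (z + 1/z)/2, dθ = dz/(iz), and z runs once counterclockwise around |z| = 1:
  J = ∮_{|z|=1} 1/(15 + 8*(z + 1/z)/2) · dz/(iz) = (2/i) ∮_{|z|=1} dz/(8*z^2 + 30*z + 8).
The roots of 8*z^2 + 30*z + 8 are z = (-15 ± sqrt(15^2 - 8^2))/8, with sqrt(161) = sqrt(161); their product is 1, so only z₊ = -15/8 + sqrt(161)/8 lies inside the unit circle (z₋ = -15/8 - sqrt(161)/8 lies outside).
z₊ is a simple zero of q(z) = 8*z^2 + 30*z + 8, so Res(1/q, z₊) = 1/q'(z₊) with q'(z) = 16*z + 30; and q'(z₊) = 8*(z₊ - z₋) = 2*sqrt(161).
Therefore J = (2/i) · 2πi · 1/(2*sqrt(161)) = 2*pi/(sqrt(161)) = 2*sqrt(161)*pi/161

Final answer: 2*sqrt(161)*pi/161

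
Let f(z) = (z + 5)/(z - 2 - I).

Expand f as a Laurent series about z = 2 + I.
Put w = z - (2 + I), i.e. z = w + 2 + I. The denominator is w, so it suffices to rewrite the numerator in powers of w.

P(z) = z + 5
P(w + 2 + I) = 7 + I + w

Dividing each term by w:
  f = (7 + I)/w + 1

Substituting back w = z - 2 - I:
  f(z) = (7 + I)/(z - 2 - I) + 1

The series is finite because the numerator is a polynomial; the negative powers form the principal part, and the coefficient of 1/(z - 2 - I) gives Res(f, 2 + I) = 7 + I.

Final answer: (7 + I)/(z - 2 - I) + 1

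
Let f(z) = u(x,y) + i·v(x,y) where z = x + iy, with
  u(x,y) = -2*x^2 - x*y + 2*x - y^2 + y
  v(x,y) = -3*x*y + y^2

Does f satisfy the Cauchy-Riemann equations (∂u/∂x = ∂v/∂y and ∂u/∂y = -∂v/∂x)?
∂u/∂x = -4*x - y + 2
∂v/∂y = -3*x + 2*y
∂u/∂y = -x - 2*y + 1
∂v/∂x = -3*y
∂u/∂x ≠ ∂v/∂y and ∂u/∂y ≠ -∂v/∂x; the Cauchy-Riemann equations are not satisfied, so f is not analytic.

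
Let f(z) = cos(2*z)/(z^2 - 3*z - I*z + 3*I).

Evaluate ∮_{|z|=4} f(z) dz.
By the residue theorem, ∮_C f(z) dz = 2πi · (sum of the residues of f at the poles inside |z| = 4).

The denominator factors as (z - I)*(z - 3), so the singularities of f are simple poles at z = I, z = 3.
  |I|² = 1 < 16 = 4², so this pole is inside the contour.
  |3|² = 9 < 16 = 4², so this pole is inside the contour.

With P(z) = cos(2*z) and Q(z) = z^2 - 3*z - I*z + 3*I, each pole is simple, so Res(f, z₀) = P(z₀)/Q'(z₀) with Q'(z) = 2*z - 3 - I.
  Res(f, I) = P(I)/Q'(I) = (cosh(2))/(-3 + I) = (-3/10 - I/10)*cosh(2)
  Res(f, 3) = P(3)/Q'(3) = (cos(6))/(3 - I) = (3/10 + I/10)*cos(6)

Sum of residues inside C: (-3/10 - I/10)*cosh(2) + (3/10 + I/10)*cos(6)
∮_C f(z) dz = 2πi · ((-3/10 - I/10)*cosh(2) + (3/10 + I/10)*cos(6)) = pi*(1/5 - 3*I/5)*cosh(2) + pi*(-1/5 + 3*I/5)*cos(6)

Final answer: pi*(1/5 - 3*I/5)*cosh(2) + pi*(-1/5 + 3*I/5)*cos(6)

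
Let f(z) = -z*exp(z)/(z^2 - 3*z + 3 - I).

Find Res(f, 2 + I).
(-4/5 + 3*I/5)*exp(2 + I)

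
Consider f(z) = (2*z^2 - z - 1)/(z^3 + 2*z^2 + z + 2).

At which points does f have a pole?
The singularities of f are the zeros of the denominator. Factoring,
  z^3 + 2*z^2 + z + 2 = (z - I)*(z + 2)*(z + I)
so the candidates are z = I, z = -2, z = -I.

Check the numerator P(z) = 2*z^2 - z - 1 at each one:
  P(I) = -3 - I ≠ 0, so z = I is a (simple) pole.
  P(-2) = 9 ≠ 0, so z = -2 is a (simple) pole.
  P(-I) = -3 + I ≠ 0, so z = -I is a (simple) pole.

Poles of f: {-2, -I, I}

Final answer: {-2, -I, I}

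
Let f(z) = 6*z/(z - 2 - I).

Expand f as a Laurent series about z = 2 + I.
Put w = z - (2 + I), i.e. z = w + 2 + I. The denominator is w, so it suffices to rewrite the numerator in powers of w.

P(z) = 6*z
P(w + 2 + I) = 12 + 6*I + 6*w

Dividing each term by w:
  f = (12 + 6*I)/w + 6

Substituting back w = z - 2 - I:
  f(z) = (12 + 6*I)/(z - 2 - I) + 6

The series is finite because the numerator is a polynomial; the negative powers form the principal part, and the coefficient of 1/(z - 2 - I) gives Res(f, 2 + I) = 12 + 6*I.

Final answer: (12 + 6*I)/(z - 2 - I) + 6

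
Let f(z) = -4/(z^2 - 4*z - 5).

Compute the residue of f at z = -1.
Write f(z) = P(z)/Q(z) with P(z) = -4 and Q(z) = z^2 - 4*z - 5.
The denominator factors as Q(z) = (z - 5)*(z + 1), so z = -1 is a simple zero of Q and P is analytic there; z = -1 is therefore a simple pole and
  Res(f, z₀) = P(z₀)/Q'(z₀).

Q'(z) = 2*z - 4, so Q'(-1) = -6.
P(-1) = -4.

Res(f, -1) = (-4)/(-6) = 2/3

Final answer: 2/3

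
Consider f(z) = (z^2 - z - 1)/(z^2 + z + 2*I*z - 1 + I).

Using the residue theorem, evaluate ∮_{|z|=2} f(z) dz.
pi*(4 - 4*I)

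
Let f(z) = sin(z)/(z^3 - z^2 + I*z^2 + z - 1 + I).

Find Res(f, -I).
-sinh(1)/2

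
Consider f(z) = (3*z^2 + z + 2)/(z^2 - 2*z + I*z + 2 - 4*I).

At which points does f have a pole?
The singularities of f are the zeros of the denominator. Factoring,
  z^2 - 2*z + I*z + 2 - 4*I = (z + 2*I)*(z - 2 - I)
so the candidates are z = -2*I, z = 2 + I.

Check the numerator P(z) = 3*z^2 + z + 2 at each one:
  P(-2*I) = -10 - 2*I ≠ 0, so z = -2*I is a (simple) pole.
  P(2 + I) = 13 + 13*I ≠ 0, so z = 2 + I is a (simple) pole.

Poles of f: {-2*I, 2 + I}

Final answer: {-2*I, 2 + I}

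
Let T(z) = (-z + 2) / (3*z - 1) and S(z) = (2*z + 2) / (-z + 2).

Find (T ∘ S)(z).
(T ∘ S)(z) = T(S(z)) = ((-1)*S(z) + (2))/((3)*S(z) + (-1)). Multiply numerator and denominator by -z + 2:
  numerator:   (-1)*(2*z + 2) + (2)*(-z + 2) = -4*z + 2
  denominator: (3)*(2*z + 2) + (-1)*(-z + 2) = 7*z + 4
(T ∘ S)(z) = (-4*z + 2)/(7*z + 4)

Final answer: (-4*z + 2)/(7*z + 4)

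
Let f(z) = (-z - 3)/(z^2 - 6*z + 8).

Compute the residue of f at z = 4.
Write f(z) = P(z)/Q(z) with P(z) = -z - 3 and Q(z) = z^2 - 6*z + 8.
The denominator factors as Q(z) = (z - 2)*(z - 4), so z = 4 is a simple zero of Q and P is analytic there; z = 4 is therefore a simple pole and
  Res(f, z₀) = P(z₀)/Q'(z₀).

Q'(z) = 2*z - 6, so Q'(4) = 2.
P(4) = -7.

Res(f, 4) = (-7)/(2) = -7/2

Final answer: -7/2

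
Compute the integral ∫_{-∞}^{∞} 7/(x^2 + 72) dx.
Let f(z) = 7/(z^2 + 72). The denominator has no real zeros and deg Q - deg P = 2 ≥ 2, so the integral of f over the upper semicircle |z| = R tends to 0 as R → ∞. Closing the contour in the upper half-plane,
  ∫_{-∞}^{∞} f(x) dx = 2πi · Σ Res(f, z_k)  over the poles with Im z_k > 0.

Zeros of the denominator: z^2 + 72 = 0 gives z = ±6*sqrt(2)*I.
Upper half-plane: z = 6*sqrt(2)*I (simple).

Each pole is a simple zero of Q(z) = z^2 + 72, so Res(f, z₀) = P(z₀)/Q'(z₀) with P(z) = 7, Q'(z) = 2*z:
  Res(f, 6*sqrt(2)*I) = (7)/(12*sqrt(2)*I) = -7*sqrt(2)*I/24

∫_{-∞}^{∞} f(x) dx = 2πi · (-7*sqrt(2)*I/24) = 7*sqrt(2)*pi/12

Final answer: 7*sqrt(2)*pi/12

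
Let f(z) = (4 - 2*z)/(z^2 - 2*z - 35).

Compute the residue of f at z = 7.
Write f(z) = P(z)/Q(z) with P(z) = 4 - 2*z and Q(z) = z^2 - 2*z - 35.
The denominator factors as Q(z) = (z + 5)*(z - 7), so z = 7 is a simple zero of Q and P is analytic there; z = 7 is therefore a simple pole and
  Res(f, z₀) = P(z₀)/Q'(z₀).

Q'(z) = 2*z - 2, so Q'(7) = 12.
P(7) = -10.

Res(f, 7) = (-10)/(12) = -5/6

Final answer: -5/6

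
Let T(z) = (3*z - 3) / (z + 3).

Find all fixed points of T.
T(z) = z means 3*z - 3 = z*(z + 3), i.e.
  z^2 + 3 = 0.
Discriminant: (0)^2 - 4*(1)*(3) = -12, so the roots are complex conjugates.
  z = (0 ± I*sqrt(12))/(2*(1))
Fixed points: {-sqrt(3)*I, sqrt(3)*I}

Final answer: {-sqrt(3)*I, sqrt(3)*I}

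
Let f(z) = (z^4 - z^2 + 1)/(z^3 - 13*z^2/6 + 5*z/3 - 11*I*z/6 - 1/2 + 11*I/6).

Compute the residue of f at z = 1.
Write f(z) = P(z)/Q(z) with P(z) = z^4 - z^2 + 1 and Q(z) = z^3 - 13*z^2/6 + 5*z/3 - 11*I*z/6 - 1/2 + 11*I/6.
The denominator factors as Q(z) = (z + 1/3 + I)*(z - 1)*(z - 3/2 - I), so z = 1 is a simple zero of Q and P is analytic there; z = 1 is therefore a simple pole and
  Res(f, z₀) = P(z₀)/Q'(z₀).

Q'(z) = 3*z^2 - 13*z/3 + 5/3 - 11*I/6, so Q'(1) = 1/3 - 11*I/6.
P(1) = 1.

Res(f, 1) = (1)/(1/3 - 11*I/6) = 12/125 + 66*I/125

Final answer: 12/125 + 66*I/125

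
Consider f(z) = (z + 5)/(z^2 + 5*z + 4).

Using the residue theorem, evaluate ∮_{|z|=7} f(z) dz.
By the residue theorem, ∮_C f(z) dz = 2πi · (sum of the residues of f at the poles inside |z| = 7).

The denominator factors as (z + 4)*(z + 1), so the singularities of f are simple poles at z = -4, z = -1.
  |-4|² = 16 < 49 = 7², so this pole is inside the contour.
  |-1|² = 1 < 49 = 7², so this pole is inside the contour.

With P(z) = z + 5 and Q(z) = z^2 + 5*z + 4, each pole is simple, so Res(f, z₀) = P(z₀)/Q'(z₀) with Q'(z) = 2*z + 5.
  Res(f, -4) = P(-4)/Q'(-4) = (1)/(-3) = -1/3
  Res(f, -1) = P(-1)/Q'(-1) = (4)/(3) = 4/3

Sum of residues inside C: 1
∮_C f(z) dz = 2πi · (1) = 2*I*pi

Final answer: 2*I*pi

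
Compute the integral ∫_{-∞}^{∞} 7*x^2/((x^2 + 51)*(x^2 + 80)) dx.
Let f(z) = 7*z^2/((z^2 + 51)*(z^2 + 80)). The denominator has no real zeros and deg Q - deg P = 2 ≥ 2, so the integral of f over the upper semicircle |z| = R tends to 0 as R → ∞. Closing the contour in the upper half-plane,
  ∫_{-∞}^{∞} f(x) dx = 2πi · Σ Res(f, z_k)  over the poles with Im z_k > 0.

Zeros of the denominator: z^2 + 80 = 0 gives z = ±4*sqrt(5)*I; z^2 + 51 = 0 gives z = ±sqrt(51)*I.
Upper half-plane: z = 4*sqrt(5)*I, z = sqrt(51)*I (simple).

Each pole is a simple zero of Q(z) = z^4 + 131*z^2 + 4080, so Res(f, z₀) = P(z₀)/Q'(z₀) with P(z) = 7*z^2, Q'(z) = 4*z^3 + 262*z:
  Res(f, 4*sqrt(5)*I) = (-560)/(-232*sqrt(5)*I) = -14*sqrt(5)*I/29
  Res(f, sqrt(51)*I) = (-357)/(58*sqrt(51)*I) = 7*sqrt(51)*I/58

Sum of residues: 7*I*(-4*sqrt(5) + sqrt(51))/58
∫_{-∞}^{∞} f(x) dx = 2πi · (7*I*(-4*sqrt(5) + sqrt(51))/58) = 7*pi*(-sqrt(51) + 4*sqrt(5))/29

Final answer: 7*pi*(-sqrt(51) + 4*sqrt(5))/29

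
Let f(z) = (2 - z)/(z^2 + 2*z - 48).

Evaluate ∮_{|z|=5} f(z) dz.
0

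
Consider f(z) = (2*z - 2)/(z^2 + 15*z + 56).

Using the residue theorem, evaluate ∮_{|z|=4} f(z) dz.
0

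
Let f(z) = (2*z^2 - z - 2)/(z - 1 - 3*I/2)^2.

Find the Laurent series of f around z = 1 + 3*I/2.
Put w = z - (1 + 3*I/2), i.e. z = w + 1 + 3*I/2. The denominator is w^2, so it suffices to rewrite the numerator in powers of w.

P(z) = 2*z^2 - z - 2
P(w + 1 + 3*I/2) = -11/2 + 9*I/2 + (3 + 6*I)*w + 2*w^2

Dividing each term by w^2:
  f = (-11/2 + 9*I/2)/w^2 + (3 + 6*I)/w + 2

Substituting back w = z - 1 - 3*I/2:
  f(z) = (-11/2 + 9*I/2)/(z - 1 - 3*I/2)^2 + (3 + 6*I)/(z - 1 - 3*I/2) + 2

The series is finite because the numerator is a polynomial; the negative powers form the principal part, and the coefficient of 1/(z - 1 - 3*I/2) gives Res(f, 1 + 3*I/2) = 3 + 6*I.

Final answer: (-11/2 + 9*I/2)/(z - 1 - 3*I/2)^2 + (3 + 6*I)/(z - 1 - 3*I/2) + 2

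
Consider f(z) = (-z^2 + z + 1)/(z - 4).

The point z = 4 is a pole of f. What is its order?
Factor the denominator:
  z - 4 = (z - 4)

The numerator P(z) = -z^2 + z + 1 has P(4) = -11 ≠ 0, so no factor of (z - 4) cancels.
Near z = 4 we can therefore write f(z) = g(z)/(z - 4) with g analytic at 4 and g(4) ≠ 0 (g is just the numerator).

Hence z = 4 is a pole of order 1.

Final answer: 1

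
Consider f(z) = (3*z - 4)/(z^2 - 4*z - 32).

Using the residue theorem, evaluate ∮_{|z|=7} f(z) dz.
By the residue theorem, ∮_C f(z) dz = 2πi · (sum of the residues of f at the poles inside |z| = 7).

The denominator factors as (z - 8)*(z + 4), so the singularities of f are simple poles at z = 8, z = -4.
  |8|² = 64 > 49 = 7², so this pole is outside the contour.
  |-4|² = 16 < 49 = 7², so this pole is inside the contour.

With P(z) = 3*z - 4 and Q(z) = z^2 - 4*z - 32, each pole is simple, so Res(f, z₀) = P(z₀)/Q'(z₀) with Q'(z) = 2*z - 4.
  Res(f, -4) = P(-4)/Q'(-4) = (-16)/(-12) = 4/3

∮_C f(z) dz = 2πi · (4/3) = 8*I*pi/3

Final answer: 8*I*pi/3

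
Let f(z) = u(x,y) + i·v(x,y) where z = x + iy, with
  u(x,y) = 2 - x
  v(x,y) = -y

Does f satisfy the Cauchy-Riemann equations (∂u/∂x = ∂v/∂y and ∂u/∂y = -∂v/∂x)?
∂u/∂x = -1
∂v/∂y = -1
∂u/∂y = 0
∂v/∂x = 0
∂u/∂x = ∂v/∂y and ∂u/∂y = -∂v/∂x hold identically; f is analytic.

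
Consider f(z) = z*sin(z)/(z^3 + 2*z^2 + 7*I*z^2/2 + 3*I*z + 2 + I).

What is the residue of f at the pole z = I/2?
Write f(z) = P(z)/Q(z) with P(z) = z*sin(z) and Q(z) = z^3 + 2*z^2 + 7*I*z^2/2 + 3*I*z + 2 + I.
The denominator factors as Q(z) = (z - I/2)*(z + 1 + I)*(z + 1 + 3*I), so z = I/2 is a simple zero of Q and P is analytic there; z = I/2 is therefore a simple pole and
  Res(f, z₀) = P(z₀)/Q'(z₀).

Q'(z) = 3*z^2 + 4*z + 7*I*z + 3*I, so Q'(I/2) = -17/4 + 5*I.
P(I/2) = -sinh(1/2)/2.

Res(f, I/2) = (-sinh(1/2)/2)/(-17/4 + 5*I) = (34/689 + 40*I/689)*sinh(1/2)

Final answer: (34/689 + 40*I/689)*sinh(1/2)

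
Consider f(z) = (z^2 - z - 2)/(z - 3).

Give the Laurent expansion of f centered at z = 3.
4/(z - 3) + 5 + (z - 3)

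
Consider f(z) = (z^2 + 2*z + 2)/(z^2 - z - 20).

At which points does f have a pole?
The singularities of f are the zeros of the denominator. Factoring,
  z^2 - z - 20 = (z + 4)*(z - 5)
so the candidates are z = -4, z = 5.

Check the numerator P(z) = z^2 + 2*z + 2 at each one:
  P(-4) = 10 ≠ 0, so z = -4 is a (simple) pole.
  P(5) = 37 ≠ 0, so z = 5 is a (simple) pole.

Poles of f: {-4, 5}

Final answer: {-4, 5}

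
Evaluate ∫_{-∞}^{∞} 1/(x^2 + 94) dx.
Let f(z) = 1/(z^2 + 94). The denominator has no real zeros and deg Q - deg P = 2 ≥ 2, so the integral of f over the upper semicircle |z| = R tends to 0 as R → ∞. Closing the contour in the upper half-plane,
  ∫_{-∞}^{∞} f(x) dx = 2πi · Σ Res(f, z_k)  over the poles with Im z_k > 0.

Zeros of the denominator: z^2 + 94 = 0 gives z = ±sqrt(94)*I.
Upper half-plane: z = sqrt(94)*I (simple).

Each pole is a simple zero of Q(z) = z^2 + 94, so Res(f, z₀) = P(z₀)/Q'(z₀) with P(z) = 1, Q'(z) = 2*z:
  Res(f, sqrt(94)*I) = (1)/(2*sqrt(94)*I) = -sqrt(94)*I/188

∫_{-∞}^{∞} f(x) dx = 2πi · (-sqrt(94)*I/188) = sqrt(94)*pi/94

Final answer: sqrt(94)*pi/94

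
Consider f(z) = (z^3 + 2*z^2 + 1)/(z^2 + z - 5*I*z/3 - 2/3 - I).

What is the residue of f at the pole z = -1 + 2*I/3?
-86/45 + 8*I/5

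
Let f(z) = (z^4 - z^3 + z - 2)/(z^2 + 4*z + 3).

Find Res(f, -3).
Write f(z) = P(z)/Q(z) with P(z) = z^4 - z^3 + z - 2 and Q(z) = z^2 + 4*z + 3.
The denominator factors as Q(z) = (z + 1)*(z + 3), so z = -3 is a simple zero of Q and P is analytic there; z = -3 is therefore a simple pole and
  Res(f, z₀) = P(z₀)/Q'(z₀).

Q'(z) = 2*z + 4, so Q'(-3) = -2.
P(-3) = 103.

Res(f, -3) = (103)/(-2) = -103/2

Final answer: -103/2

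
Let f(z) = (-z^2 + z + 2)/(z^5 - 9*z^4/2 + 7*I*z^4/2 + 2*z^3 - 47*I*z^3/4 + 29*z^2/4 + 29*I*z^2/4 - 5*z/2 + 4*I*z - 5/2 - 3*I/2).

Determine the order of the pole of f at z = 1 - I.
3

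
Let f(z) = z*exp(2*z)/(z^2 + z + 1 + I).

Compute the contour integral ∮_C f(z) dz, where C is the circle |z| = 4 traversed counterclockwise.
By the residue theorem, ∮_C f(z) dz = 2πi · (sum of the residues of f at the poles inside |z| = 4).

The denominator factors as (z + 1 - I)*(z + I), so the singularities of f are simple poles at z = -1 + I, z = -I.
  |-1 + I|² = 2 < 16 = 4², so this pole is inside the contour.
  |-I|² = 1 < 16 = 4², so this pole is inside the contour.

With P(z) = z*exp(2*z) and Q(z) = z^2 + z + 1 + I, each pole is simple, so Res(f, z₀) = P(z₀)/Q'(z₀) with Q'(z) = 2*z + 1.
  Res(f, -1 + I) = P(-1 + I)/Q'(-1 + I) = ((-1 + I)*exp(-2 + 2*I))/(-1 + 2*I) = (3/5 + I/5)*exp(-2 + 2*I)
  Res(f, -I) = P(-I)/Q'(-I) = (-I*exp(-2*I))/(1 - 2*I) = (2/5 - I/5)*exp(-2*I)

Sum of residues inside C: (2/5 - I/5)*exp(-2*I) + (3/5 + I/5)*exp(-2 + 2*I)
∮_C f(z) dz = 2πi · ((2/5 - I/5)*exp(-2*I) + (3/5 + I/5)*exp(-2 + 2*I)) = pi*(2/5 + 4*I/5)*exp(-2*I) + pi*(-2/5 + 6*I/5)*exp(-2 + 2*I)

Final answer: pi*(2/5 + 4*I/5)*exp(-2*I) + pi*(-2/5 + 6*I/5)*exp(-2 + 2*I)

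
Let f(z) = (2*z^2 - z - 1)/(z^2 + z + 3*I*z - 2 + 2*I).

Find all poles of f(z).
The singularities of f are the zeros of the denominator. Factoring,
  z^2 + z + 3*I*z - 2 + 2*I = (z + 2*I)*(z + 1 + I)
so the candidates are z = -2*I, z = -1 - I.

Check the numerator P(z) = 2*z^2 - z - 1 at each one:
  P(-2*I) = -9 + 2*I ≠ 0, so z = -2*I is a (simple) pole.
  P(-1 - I) = 5*I ≠ 0, so z = -1 - I is a (simple) pole.

Poles of f: {-1 - I, -2*I}

Final answer: {-1 - I, -2*I}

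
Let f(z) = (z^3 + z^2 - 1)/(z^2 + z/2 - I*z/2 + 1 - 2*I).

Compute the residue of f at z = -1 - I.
Write f(z) = P(z)/Q(z) with P(z) = z^3 + z^2 - 1 and Q(z) = z^2 + z/2 - I*z/2 + 1 - 2*I.
The denominator factors as Q(z) = (z - 1/2 - 3*I/2)*(z + 1 + I), so z = -1 - I is a simple zero of Q and P is analytic there; z = -1 - I is therefore a simple pole and
  Res(f, z₀) = P(z₀)/Q'(z₀).

Q'(z) = 2*z + 1/2 - I/2, so Q'(-1 - I) = -3/2 - 5*I/2.
P(-1 - I) = 1.

Res(f, -1 - I) = (1)/(-3/2 - 5*I/2) = -3/17 + 5*I/17

Final answer: -3/17 + 5*I/17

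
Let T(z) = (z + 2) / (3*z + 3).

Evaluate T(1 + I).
Substitute z = 1 + I:
  numerator:   (1 + I) + 2 = 3 + I
  denominator: 3*(1 + I) + 3 = 6 + 3*I
T(1 + I) = (3 + I)/(6 + 3*I); multiplying numerator and denominator by the conjugate 6 - 3*I gives (21 - 3*I)/45 = 7/15 - I/15

Final answer: 7/15 - I/15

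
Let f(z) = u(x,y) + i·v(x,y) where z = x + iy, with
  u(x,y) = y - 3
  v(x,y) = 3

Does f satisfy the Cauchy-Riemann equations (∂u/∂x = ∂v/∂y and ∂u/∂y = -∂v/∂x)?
∂u/∂x = 0
∂v/∂y = 0
∂u/∂y = 1
∂v/∂x = 0
∂u/∂y ≠ -∂v/∂x; the Cauchy-Riemann equations are not satisfied, so f is not analytic.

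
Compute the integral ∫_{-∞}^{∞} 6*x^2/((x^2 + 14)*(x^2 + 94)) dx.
3*pi*(-sqrt(14) + sqrt(94))/40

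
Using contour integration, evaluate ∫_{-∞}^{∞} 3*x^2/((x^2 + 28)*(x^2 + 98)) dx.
3*pi*(-2*sqrt(7) + 7*sqrt(2))/70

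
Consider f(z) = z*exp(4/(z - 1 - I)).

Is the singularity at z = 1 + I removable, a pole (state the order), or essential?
Let u = z - 1 - I. Then
  e^(4/u) = Σ_{k≥0} (4)^k/(k!·u^k) = 1 + 4/u + 8/u^2 + 32/(3*u^3) + ...
which has infinitely many negative powers of u, so exp(4/(z - 1 - I)) has an essential singularity at z = 1 + I.
The extra factor z is a nonzero polynomial; if the product had at most a pole at z = 1 + I, dividing by that polynomial would leave exp(4/(z - 1 - I)) with at most a pole too — contradiction. (Equivalently, the product's Laurent series still has infinitely many negative powers.)
So the singularity is essential.

Final answer: essential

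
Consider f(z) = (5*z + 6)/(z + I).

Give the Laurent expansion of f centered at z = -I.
Put w = z - (-I), i.e. z = w - I. The denominator is w, so it suffices to rewrite the numerator in powers of w.

P(z) = 5*z + 6
P(w - I) = 6 - 5*I + 5*w

Dividing each term by w:
  f = (6 - 5*I)/w + 5

Substituting back w = z + I:
  f(z) = (6 - 5*I)/(z + I) + 5

The series is finite because the numerator is a polynomial; the negative powers form the principal part, and the coefficient of 1/(z + I) gives Res(f, -I) = 6 - 5*I.

Final answer: (6 - 5*I)/(z + I) + 5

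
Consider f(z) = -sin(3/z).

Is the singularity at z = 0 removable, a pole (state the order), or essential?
Let u = z. Then
  sin(3/u) = Σ_{k≥0} (-1)^k (3)^(2k+1)/((2k+1)!·u^(2k+1)) = 3/u - 9/(2*u^3) + 81/(40*u^5) + ...
which has infinitely many negative powers of u, so sin(3/z) has an essential singularity at z = 0.
So the singularity is essential.

Final answer: essential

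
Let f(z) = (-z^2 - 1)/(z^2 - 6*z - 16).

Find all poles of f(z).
{-2, 8}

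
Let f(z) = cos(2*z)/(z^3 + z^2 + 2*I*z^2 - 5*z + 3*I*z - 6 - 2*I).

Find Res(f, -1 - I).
Write f(z) = P(z)/Q(z) with P(z) = cos(2*z) and Q(z) = z^3 + z^2 + 2*I*z^2 - 5*z + 3*I*z - 6 - 2*I.
The denominator factors as Q(z) = (z + 2)*(z + 1 + I)*(z - 2 + I), so z = -1 - I is a simple zero of Q and P is analytic there; z = -1 - I is therefore a simple pole and
  Res(f, z₀) = P(z₀)/Q'(z₀).

Q'(z) = 3*z^2 + 2*z + 4*I*z - 5 + 3*I, so Q'(-1 - I) = -3 + 3*I.
P(-1 - I) = cos(2 + 2*I).

Res(f, -1 - I) = (cos(2 + 2*I))/(-3 + 3*I) = (-1/6 - I/6)*cos(2 + 2*I)

Final answer: (-1/6 - I/6)*cos(2 + 2*I)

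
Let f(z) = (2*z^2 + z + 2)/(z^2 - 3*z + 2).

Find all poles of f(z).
{1, 2}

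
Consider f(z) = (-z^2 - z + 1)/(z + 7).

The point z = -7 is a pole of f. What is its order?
Factor the denominator:
  z + 7 = (z + 7)

The numerator P(z) = -z^2 - z + 1 has P(-7) = -41 ≠ 0, so no factor of (z + 7) cancels.
Near z = -7 we can therefore write f(z) = g(z)/(z + 7) with g analytic at -7 and g(-7) ≠ 0 (g is just the numerator).

Hence z = -7 is a pole of order 1.

Final answer: 1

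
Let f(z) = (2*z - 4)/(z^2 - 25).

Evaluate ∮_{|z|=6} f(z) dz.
By the residue theorem, ∮_C f(z) dz = 2πi · (sum of the residues of f at the poles inside |z| = 6).

The denominator factors as (z - 5)*(z + 5), so the singularities of f are simple poles at z = 5, z = -5.
  |5|² = 25 < 36 = 6², so this pole is inside the contour.
  |-5|² = 25 < 36 = 6², so this pole is inside the contour.

With P(z) = 2*z - 4 and Q(z) = z^2 - 25, each pole is simple, so Res(f, z₀) = P(z₀)/Q'(z₀) with Q'(z) = 2*z.
  Res(f, 5) = P(5)/Q'(5) = (6)/(10) = 3/5
  Res(f, -5) = P(-5)/Q'(-5) = (-14)/(-10) = 7/5

Sum of residues inside C: 2
∮_C f(z) dz = 2πi · (2) = 4*I*pi

Final answer: 4*I*pi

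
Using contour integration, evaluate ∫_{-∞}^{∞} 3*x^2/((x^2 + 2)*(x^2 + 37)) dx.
Let f(z) = 3*z^2/((z^2 + 2)*(z^2 + 37)). The denominator has no real zeros and deg Q - deg P = 2 ≥ 2, so the integral of f over the upper semicircle |z| = R tends to 0 as R → ∞. Closing the contour in the upper half-plane,
  ∫_{-∞}^{∞} f(x) dx = 2πi · Σ Res(f, z_k)  over the poles with Im z_k > 0.

Zeros of the denominator: z^2 + 37 = 0 gives z = ±sqrt(37)*I; z^2 + 2 = 0 gives z = ±sqrt(2)*I.
Upper half-plane: z = sqrt(2)*I, z = sqrt(37)*I (simple).

Each pole is a simple zero of Q(z) = z^4 + 39*z^2 + 74, so Res(f, z₀) = P(z₀)/Q'(z₀) with P(z) = 3*z^2, Q'(z) = 4*z^3 + 78*z:
  Res(f, sqrt(2)*I) = (-6)/(70*sqrt(2)*I) = 3*sqrt(2)*I/70
  Res(f, sqrt(37)*I) = (-111)/(-70*sqrt(37)*I) = -3*sqrt(37)*I/70

Sum of residues: 3*I*(-sqrt(37) + sqrt(2))/70
∫_{-∞}^{∞} f(x) dx = 2πi · (3*I*(-sqrt(37) + sqrt(2))/70) = 3*pi*(-sqrt(2) + sqrt(37))/35

Final answer: 3*pi*(-sqrt(2) + sqrt(37))/35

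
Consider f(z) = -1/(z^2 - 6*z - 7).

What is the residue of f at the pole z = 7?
-1/8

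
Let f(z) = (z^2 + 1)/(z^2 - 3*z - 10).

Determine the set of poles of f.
The singularities of f are the zeros of the denominator. Factoring,
  z^2 - 3*z - 10 = (z + 2)*(z - 5)
so the candidates are z = -2, z = 5.

Check the numerator P(z) = z^2 + 1 at each one:
  P(-2) = 5 ≠ 0, so z = -2 is a (simple) pole.
  P(5) = 26 ≠ 0, so z = 5 is a (simple) pole.

Poles of f: {-2, 5}

Final answer: {-2, 5}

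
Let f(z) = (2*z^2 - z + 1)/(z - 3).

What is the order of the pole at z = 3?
1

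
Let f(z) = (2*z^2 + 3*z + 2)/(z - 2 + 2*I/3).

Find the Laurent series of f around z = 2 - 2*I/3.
Put w = z - (2 - 2*I/3), i.e. z = w + 2 - 2*I/3. The denominator is w, so it suffices to rewrite the numerator in powers of w.

P(z) = 2*z^2 + 3*z + 2
P(w + 2 - 2*I/3) = 136/9 - 22*I/3 + (11 - 8*I/3)*w + 2*w^2

Dividing each term by w:
  f = (136/9 - 22*I/3)/w + 11 - 8*I/3 + 2*w

Substituting back w = z - 2 + 2*I/3:
  f(z) = (136/9 - 22*I/3)/(z - 2 + 2*I/3) + 11 - 8*I/3 + 2*(z - 2 + 2*I/3)

The series is finite because the numerator is a polynomial; the negative powers form the principal part, and the coefficient of 1/(z - 2 + 2*I/3) gives Res(f, 2 - 2*I/3) = 136/9 - 22*I/3.

Final answer: (136/9 - 22*I/3)/(z - 2 + 2*I/3) + 11 - 8*I/3 + 2*(z - 2 + 2*I/3)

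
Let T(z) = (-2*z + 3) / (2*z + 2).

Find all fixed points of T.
T(z) = z means -2*z + 3 = z*(2*z + 2), i.e.
  2*z^2 + 4*z - 3 = 0.
Discriminant: (4)^2 - 4*(2)*(-3) = 40, so the roots are real.
  z = (-4 ± sqrt(40))/(2*(2))
Fixed points: {-sqrt(10)/2 - 1, -1 + sqrt(10)/2}

Final answer: {-sqrt(10)/2 - 1, -1 + sqrt(10)/2}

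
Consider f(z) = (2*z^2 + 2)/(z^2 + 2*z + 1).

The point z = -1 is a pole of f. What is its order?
Factor the denominator:
  z^2 + 2*z + 1 = (z + 1)^2

The numerator P(z) = 2*z^2 + 2 has P(-1) = 4 ≠ 0, so no factor of (z + 1) cancels.
Near z = -1 we can therefore write f(z) = g(z)/(z + 1)^2 with g analytic at -1 and g(-1) ≠ 0 (g is just the numerator).

Hence z = -1 is a pole of order 2.

Final answer: 2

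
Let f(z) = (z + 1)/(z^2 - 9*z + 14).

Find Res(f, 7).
Write f(z) = P(z)/Q(z) with P(z) = z + 1 and Q(z) = z^2 - 9*z + 14.
The denominator factors as Q(z) = (z - 7)*(z - 2), so z = 7 is a simple zero of Q and P is analytic there; z = 7 is therefore a simple pole and
  Res(f, z₀) = P(z₀)/Q'(z₀).

Q'(z) = 2*z - 9, so Q'(7) = 5.
P(7) = 8.

Res(f, 7) = (8)/(5) = 8/5

Final answer: 8/5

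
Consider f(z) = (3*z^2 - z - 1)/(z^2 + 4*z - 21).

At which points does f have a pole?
The singularities of f are the zeros of the denominator. Factoring,
  z^2 + 4*z - 21 = (z + 7)*(z - 3)
so the candidates are z = -7, z = 3.

Check the numerator P(z) = 3*z^2 - z - 1 at each one:
  P(-7) = 153 ≠ 0, so z = -7 is a (simple) pole.
  P(3) = 23 ≠ 0, so z = 3 is a (simple) pole.

Poles of f: {-7, 3}

Final answer: {-7, 3}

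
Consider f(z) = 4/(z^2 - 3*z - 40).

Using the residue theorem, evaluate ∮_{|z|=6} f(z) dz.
By the residue theorem, ∮_C f(z) dz = 2πi · (sum of the residues of f at the poles inside |z| = 6).

The denominator factors as (z + 5)*(z - 8), so the singularities of f are simple poles at z = -5, z = 8.
  |-5|² = 25 < 36 = 6², so this pole is inside the contour.
  |8|² = 64 > 36 = 6², so this pole is outside the contour.

With P(z) = 4 and Q(z) = z^2 - 3*z - 40, each pole is simple, so Res(f, z₀) = P(z₀)/Q'(z₀) with Q'(z) = 2*z - 3.
  Res(f, -5) = P(-5)/Q'(-5) = (4)/(-13) = -4/13

∮_C f(z) dz = 2πi · (-4/13) = -8*I*pi/13

Final answer: -8*I*pi/13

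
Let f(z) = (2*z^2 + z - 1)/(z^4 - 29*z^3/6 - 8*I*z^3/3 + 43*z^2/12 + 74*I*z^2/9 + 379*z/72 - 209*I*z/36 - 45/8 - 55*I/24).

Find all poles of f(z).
The singularities of f are the zeros of the denominator. Factoring,
  z^4 - 29*z^3/6 - 8*I*z^3/3 + 43*z^2/12 + 74*I*z^2/9 + 379*z/72 - 209*I*z/36 - 45/8 - 55*I/24 = (z - 1 - I)*(z - 3 - 3*I/2)*(z - 3/2 + I/3)*(z + 2/3 - I/2)
so the candidates are z = 1 + I, z = 3 + 3*I/2, z = 3/2 - I/3, z = -2/3 + I/2.

Check the numerator P(z) = 2*z^2 + z - 1 at each one:
  P(1 + I) = 5*I ≠ 0, so z = 1 + I is a (simple) pole.
  P(3 + 3*I/2) = 31/2 + 39*I/2 ≠ 0, so z = 3 + 3*I/2 is a (simple) pole.
  P(3/2 - I/3) = 43/9 - 7*I/3 ≠ 0, so z = 3/2 - I/3 is a (simple) pole.
  P(-2/3 + I/2) = -23/18 - 5*I/6 ≠ 0, so z = -2/3 + I/2 is a (simple) pole.

Poles of f: {-2/3 + I/2, 1 + I, 3/2 - I/3, 3 + 3*I/2}

Final answer: {-2/3 + I/2, 1 + I, 3/2 - I/3, 3 + 3*I/2}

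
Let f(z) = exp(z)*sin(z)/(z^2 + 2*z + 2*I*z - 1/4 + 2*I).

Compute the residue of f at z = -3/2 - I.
Write f(z) = P(z)/Q(z) with P(z) = exp(z)*sin(z) and Q(z) = z^2 + 2*z + 2*I*z - 1/4 + 2*I.
The denominator factors as Q(z) = (z + 3/2 + I)*(z + 1/2 + I), so z = -3/2 - I is a simple zero of Q and P is analytic there; z = -3/2 - I is therefore a simple pole and
  Res(f, z₀) = P(z₀)/Q'(z₀).

Q'(z) = 2*z + 2 + 2*I, so Q'(-3/2 - I) = -1.
P(-3/2 - I) = -exp(-3/2 - I)*sin(3/2 + I).

Res(f, -3/2 - I) = (-exp(-3/2 - I)*sin(3/2 + I))/(-1) = exp(-3/2 - I)*sin(3/2 + I)

Final answer: exp(-3/2 - I)*sin(3/2 + I)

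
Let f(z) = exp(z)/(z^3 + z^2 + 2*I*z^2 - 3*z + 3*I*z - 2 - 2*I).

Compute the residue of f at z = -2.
Write f(z) = P(z)/Q(z) with P(z) = exp(z) and Q(z) = z^3 + z^2 + 2*I*z^2 - 3*z + 3*I*z - 2 - 2*I.
The denominator factors as Q(z) = (z + I)*(z + 2)*(z - 1 + I), so z = -2 is a simple zero of Q and P is analytic there; z = -2 is therefore a simple pole and
  Res(f, z₀) = P(z₀)/Q'(z₀).

Q'(z) = 3*z^2 + 2*z + 4*I*z - 3 + 3*I, so Q'(-2) = 5 - 5*I.
P(-2) = exp(-2).

Res(f, -2) = (exp(-2))/(5 - 5*I) = (1/10 + I/10)*exp(-2)

Final answer: (1/10 + I/10)*exp(-2)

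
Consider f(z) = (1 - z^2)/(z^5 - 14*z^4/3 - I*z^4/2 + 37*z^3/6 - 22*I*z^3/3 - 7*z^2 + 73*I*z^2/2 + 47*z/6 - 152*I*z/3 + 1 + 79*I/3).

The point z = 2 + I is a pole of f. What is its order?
Factor the denominator:
  z^5 - 14*z^4/3 - I*z^4/2 + 37*z^3/6 - 22*I*z^3/3 - 7*z^2 + 73*I*z^2/2 + 47*z/6 - 152*I*z/3 + 1 + 79*I/3 = (z - 2 - I)^3*(z + 2 + 2*I)*(z - 2/3 + I/2)

The numerator P(z) = 1 - z^2 has P(2 + I) = -2 - 4*I ≠ 0, so no factor of (z - 2 - I) cancels.
Near z = 2 + I we can therefore write f(z) = g(z)/(z - 2 - I)^3 with g analytic at 2 + I and g(2 + I) ≠ 0 (g is the numerator divided by the remaining denominator factors).

Hence z = 2 + I is a pole of order 3.

Final answer: 3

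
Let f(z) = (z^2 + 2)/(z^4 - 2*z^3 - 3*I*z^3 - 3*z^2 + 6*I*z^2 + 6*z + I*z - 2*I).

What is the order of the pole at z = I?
Factor the denominator:
  z^4 - 2*z^3 - 3*I*z^3 - 3*z^2 + 6*I*z^2 + 6*z + I*z - 2*I = (z - I)^3*(z - 2)

The numerator P(z) = z^2 + 2 has P(I) = 1 ≠ 0, so no factor of (z - I) cancels.
Near z = I we can therefore write f(z) = g(z)/(z - I)^3 with g analytic at I and g(I) ≠ 0 (g is the numerator divided by the remaining denominator factors).

Hence z = I is a pole of order 3.

Final answer: 3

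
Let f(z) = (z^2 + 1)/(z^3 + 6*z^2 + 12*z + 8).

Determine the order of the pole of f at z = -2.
Factor the denominator:
  z^3 + 6*z^2 + 12*z + 8 = (z + 2)^3

The numerator P(z) = z^2 + 1 has P(-2) = 5 ≠ 0, so no factor of (z + 2) cancels.
Near z = -2 we can therefore write f(z) = g(z)/(z + 2)^3 with g analytic at -2 and g(-2) ≠ 0 (g is just the numerator).

Hence z = -2 is a pole of order 3.

Final answer: 3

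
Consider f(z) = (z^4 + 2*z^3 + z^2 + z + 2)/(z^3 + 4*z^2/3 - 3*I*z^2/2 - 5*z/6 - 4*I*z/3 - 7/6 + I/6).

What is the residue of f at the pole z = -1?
Write f(z) = P(z)/Q(z) with P(z) = z^4 + 2*z^3 + z^2 + z + 2 and Q(z) = z^3 + 4*z^2/3 - 3*I*z^2/2 - 5*z/6 - 4*I*z/3 - 7/6 + I/6.
The denominator factors as Q(z) = (z - 2/3 - I/2)*(z + 1 - I)*(z + 1), so z = -1 is a simple zero of Q and P is analytic there; z = -1 is therefore a simple pole and
  Res(f, z₀) = P(z₀)/Q'(z₀).

Q'(z) = 3*z^2 + 8*z/3 - 3*I*z - 5/6 - 4*I/3, so Q'(-1) = -1/2 + 5*I/3.
P(-1) = 1.

Res(f, -1) = (1)/(-1/2 + 5*I/3) = -18/109 - 60*I/109

Final answer: -18/109 - 60*I/109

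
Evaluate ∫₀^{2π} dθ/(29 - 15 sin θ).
Call the integral J. The integrand is 2π-periodic and we integrate over a full period, so shifting θ does not change the value (θ → θ + π/2 turns sin θ into cos θ; θ → θ + π flips the sign of the trig term). Hence
  J = ∫₀^{2π} dθ/(29 + 15 cos θ).
Put z = e^{iθ}: then cos θ = (z + 1/z)/2, dθ = dz/(iz), and z runs once counterclockwise around |z| = 1:
  J = ∮_{|z|=1} 1/(29 + 15*(z + 1/z)/2) · dz/(iz) = (2/i) ∮_{|z|=1} dz/(15*z^2 + 58*z + 15).
The roots of 15*z^2 + 58*z + 15 are z = (-29 ± sqrt(29^2 - 15^2))/15, with sqrt(616) = 2*sqrt(154); their product is 1, so only z₊ = -29/15 + 2*sqrt(154)/15 lies inside the unit circle (z₋ = -29/15 - 2*sqrt(154)/15 lies outside).
z₊ is a simple zero of q(z) = 15*z^2 + 58*z + 15, so Res(1/q, z₊) = 1/q'(z₊) with q'(z) = 30*z + 58; and q'(z₊) = 15*(z₊ - z₋) = 4*sqrt(154).
Therefore J = (2/i) · 2πi · 1/(4*sqrt(154)) = 2*pi/(2*sqrt(154)) = sqrt(154)*pi/154

Final answer: sqrt(154)*pi/154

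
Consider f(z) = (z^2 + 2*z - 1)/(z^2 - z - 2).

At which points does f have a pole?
{-1, 2}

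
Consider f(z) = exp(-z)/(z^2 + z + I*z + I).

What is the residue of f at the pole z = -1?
Write f(z) = P(z)/Q(z) with P(z) = exp(-z) and Q(z) = z^2 + z + I*z + I.
The denominator factors as Q(z) = (z + 1)*(z + I), so z = -1 is a simple zero of Q and P is analytic there; z = -1 is therefore a simple pole and
  Res(f, z₀) = P(z₀)/Q'(z₀).

Q'(z) = 2*z + 1 + I, so Q'(-1) = -1 + I.
P(-1) = exp(1).

Res(f, -1) = (exp(1))/(-1 + I) = exp(1)*(-1/2 - I/2)

Final answer: exp(1)*(-1/2 - I/2)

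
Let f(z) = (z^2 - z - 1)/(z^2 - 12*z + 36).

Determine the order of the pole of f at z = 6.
Factor the denominator:
  z^2 - 12*z + 36 = (z - 6)^2

The numerator P(z) = z^2 - z - 1 has P(6) = 29 ≠ 0, so no factor of (z - 6) cancels.
Near z = 6 we can therefore write f(z) = g(z)/(z - 6)^2 with g analytic at 6 and g(6) ≠ 0 (g is just the numerator).

Hence z = 6 is a pole of order 2.

Final answer: 2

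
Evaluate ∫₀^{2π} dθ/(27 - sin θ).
Call the integral J. The integrand is 2π-periodic and we integrate over a full period, so shifting θ does not change the value (θ → θ + π/2 turns sin θ into cos θ; θ → θ + π flips the sign of the trig term). Hence
  J = ∫₀^{2π} dθ/(27 + cos θ).
Put z = e^{iθ}: then cos θ = (z + 1/z)/2, dθ = dz/(iz), and z runs once counterclockwise around |z| = 1:
  J = ∮_{|z|=1} 1/(27 + (z + 1/z)/2) · dz/(iz) = (2/i) ∮_{|z|=1} dz/(z^2 + 54*z + 1).
The roots of z^2 + 54*z + 1 are z = (-27 ± sqrt(27^2 - 1^2)), with sqrt(728) = 2*sqrt(182); their product is 1, so only z₊ = -27 + 2*sqrt(182) lies inside the unit circle (z₋ = -27 - 2*sqrt(182) lies outside).
z₊ is a simple zero of q(z) = z^2 + 54*z + 1, so Res(1/q, z₊) = 1/q'(z₊) with q'(z) = 2*z + 54; and q'(z₊) = (z₊ - z₋) = 4*sqrt(182).
Therefore J = (2/i) · 2πi · 1/(4*sqrt(182)) = 2*pi/(2*sqrt(182)) = sqrt(182)*pi/182

Final answer: sqrt(182)*pi/182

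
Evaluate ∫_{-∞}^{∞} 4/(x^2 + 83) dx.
Let f(z) = 4/(z^2 + 83). The denominator has no real zeros and deg Q - deg P = 2 ≥ 2, so the integral of f over the upper semicircle |z| = R tends to 0 as R → ∞. Closing the contour in the upper half-plane,
  ∫_{-∞}^{∞} f(x) dx = 2πi · Σ Res(f, z_k)  over the poles with Im z_k > 0.

Zeros of the denominator: z^2 + 83 = 0 gives z = ±sqrt(83)*I.
Upper half-plane: z = sqrt(83)*I (simple).

Each pole is a simple zero of Q(z) = z^2 + 83, so Res(f, z₀) = P(z₀)/Q'(z₀) with P(z) = 4, Q'(z) = 2*z:
  Res(f, sqrt(83)*I) = (4)/(2*sqrt(83)*I) = -2*sqrt(83)*I/83

∫_{-∞}^{∞} f(x) dx = 2πi · (-2*sqrt(83)*I/83) = 4*sqrt(83)*pi/83

Final answer: 4*sqrt(83)*pi/83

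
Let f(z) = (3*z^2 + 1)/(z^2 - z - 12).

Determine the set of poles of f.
The singularities of f are the zeros of the denominator. Factoring,
  z^2 - z - 12 = (z - 4)*(z + 3)
so the candidates are z = 4, z = -3.

Check the numerator P(z) = 3*z^2 + 1 at each one:
  P(4) = 49 ≠ 0, so z = 4 is a (simple) pole.
  P(-3) = 28 ≠ 0, so z = -3 is a (simple) pole.

Poles of f: {-3, 4}

Final answer: {-3, 4}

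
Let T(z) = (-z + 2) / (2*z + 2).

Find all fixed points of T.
{-2, 1/2}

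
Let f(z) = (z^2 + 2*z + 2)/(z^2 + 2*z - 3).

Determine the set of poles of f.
The singularities of f are the zeros of the denominator. Factoring,
  z^2 + 2*z - 3 = (z - 1)*(z + 3)
so the candidates are z = 1, z = -3.

Check the numerator P(z) = z^2 + 2*z + 2 at each one:
  P(1) = 5 ≠ 0, so z = 1 is a (simple) pole.
  P(-3) = 5 ≠ 0, so z = -3 is a (simple) pole.

Poles of f: {-3, 1}

Final answer: {-3, 1}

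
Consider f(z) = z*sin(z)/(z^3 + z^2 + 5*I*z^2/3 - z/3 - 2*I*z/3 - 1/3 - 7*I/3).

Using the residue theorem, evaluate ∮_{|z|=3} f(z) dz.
By the residue theorem, ∮_C f(z) dz = 2πi · (sum of the residues of f at the poles inside |z| = 3).

The denominator factors as (z + 1 + 2*I)*(z - 1 - I/3)*(z + 1), so the singularities of f are simple poles at z = -1 - 2*I, z = 1 + I/3, z = -1.
  |-1 - 2*I|² = 5 < 9 = 3², so this pole is inside the contour.
  |1 + I/3|² = 10/9 < 9 = 3², so this pole is inside the contour.
  |-1|² = 1 < 9 = 3², so this pole is inside the contour.

With P(z) = z*sin(z) and Q(z) = z^3 + z^2 + 5*I*z^2/3 - z/3 - 2*I*z/3 - 1/3 - 7*I/3, each pole is simple, so Res(f, z₀) = P(z₀)/Q'(z₀) with Q'(z) = 3*z^2 + 2*z + 10*I*z/3 - 1/3 - 2*I/3.
  Res(f, -1 - 2*I) = P(-1 - 2*I)/Q'(-1 - 2*I) = ((1 + 2*I)*sin(1 + 2*I))/(-14/3 + 4*I) = (3/34 - 6*I/17)*sin(1 + 2*I)
  Res(f, 1 + I/3) = P(1 + I/3)/Q'(1 + I/3) = ((1 + I/3)*sin(1 + I/3))/(29/9 + 16*I/3) = (81/629 - 69*I/629)*sin(1 + I/3)
  Res(f, -1) = P(-1)/Q'(-1) = (sin(1))/(2/3 - 4*I) = (3/74 + 9*I/37)*sin(1)

Sum of residues inside C: (3/34 - 6*I/17)*sin(1 + 2*I) + (81/629 - 69*I/629)*sin(1 + I/3) + (3/74 + 9*I/37)*sin(1)
∮_C f(z) dz = 2πi · ((3/34 - 6*I/17)*sin(1 + 2*I) + (81/629 - 69*I/629)*sin(1 + I/3) + (3/74 + 9*I/37)*sin(1)) = pi*(-18/37 + 3*I/37)*sin(1) + pi*(138/629 + 162*I/629)*sin(1 + I/3) + pi*(12/17 + 3*I/17)*sin(1 + 2*I)

Final answer: pi*(-18/37 + 3*I/37)*sin(1) + pi*(138/629 + 162*I/629)*sin(1 + I/3) + pi*(12/17 + 3*I/17)*sin(1 + 2*I)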